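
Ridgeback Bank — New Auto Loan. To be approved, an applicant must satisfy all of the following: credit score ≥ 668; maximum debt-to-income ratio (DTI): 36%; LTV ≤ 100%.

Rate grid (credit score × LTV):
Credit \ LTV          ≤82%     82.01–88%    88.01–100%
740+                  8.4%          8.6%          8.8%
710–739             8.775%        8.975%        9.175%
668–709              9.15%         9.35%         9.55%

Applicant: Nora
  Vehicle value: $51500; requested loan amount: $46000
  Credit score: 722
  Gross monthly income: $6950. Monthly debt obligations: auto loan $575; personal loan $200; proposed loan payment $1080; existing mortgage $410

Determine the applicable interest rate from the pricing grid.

9.175%

Credit score 722 ≥ 668; Total monthly debts = (575 + 200 + 1,080 + 410) = 2,265. DTI: 2,265 ÷ 6,950 = 32.6%, within the 36% cap
Loan-to-value = 46,000/51,500 = 89.3% — pass (100% max)
Credit 722 → row 710–739; LTV 89.3% → column 88.01–100%. Grid cell → 9.175%.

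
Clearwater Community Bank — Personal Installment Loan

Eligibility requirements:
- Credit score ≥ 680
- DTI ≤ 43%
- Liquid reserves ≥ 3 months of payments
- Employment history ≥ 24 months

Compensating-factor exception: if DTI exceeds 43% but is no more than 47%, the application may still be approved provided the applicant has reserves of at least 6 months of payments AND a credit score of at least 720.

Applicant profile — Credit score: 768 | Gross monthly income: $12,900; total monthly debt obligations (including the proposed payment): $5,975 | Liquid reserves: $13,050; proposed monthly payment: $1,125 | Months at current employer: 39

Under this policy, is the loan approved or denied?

Approved

Credit score 768 ≥ 680 (meets base)
DTI = 5,975/12,900 = 46.3% > 43% — standard DTI limit exceeded.
Reserves = 13,050/1,125 = 11.6 months ≥ 3
Employment 39 ≥ 24 months
46.3% falls in the override range (43%–47%), so the compensating-factor test applies.
Override check — reserves: 11.6 mo (ok); score: 768 (ok).
Both override conditions satisfied; DTI exception granted.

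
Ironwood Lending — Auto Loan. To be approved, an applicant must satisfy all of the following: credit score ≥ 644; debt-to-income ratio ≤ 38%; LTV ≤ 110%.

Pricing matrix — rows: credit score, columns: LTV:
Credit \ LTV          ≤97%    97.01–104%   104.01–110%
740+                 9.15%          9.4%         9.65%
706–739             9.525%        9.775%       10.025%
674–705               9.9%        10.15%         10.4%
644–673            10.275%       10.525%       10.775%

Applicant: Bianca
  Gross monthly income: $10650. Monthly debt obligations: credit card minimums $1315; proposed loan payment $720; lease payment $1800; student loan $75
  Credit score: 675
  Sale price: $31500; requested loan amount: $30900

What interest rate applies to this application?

10.15%

Credit score 675 ≥ 644; Total monthly debts = (1,315 + 720 + 1,800 + 75) = 3,910. DTI: 3,910 ÷ 10,650 = 36.7%, within the 38% cap
Loan-to-value = 30,900/31,500 = 98.1% — pass (110% max)
Credit 675 → row 674–705; LTV 98.1% → column 97.01–104%. Grid cell → 10.15%.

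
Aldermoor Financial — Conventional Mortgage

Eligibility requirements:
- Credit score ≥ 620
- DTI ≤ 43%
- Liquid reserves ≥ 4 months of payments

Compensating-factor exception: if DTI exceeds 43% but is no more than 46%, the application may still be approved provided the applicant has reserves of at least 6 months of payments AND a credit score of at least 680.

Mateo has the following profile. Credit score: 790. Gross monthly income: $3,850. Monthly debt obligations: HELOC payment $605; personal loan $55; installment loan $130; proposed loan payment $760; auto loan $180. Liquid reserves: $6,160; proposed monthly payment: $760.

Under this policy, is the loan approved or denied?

Credit score 790 ≥ 620 (meets base)
Total debts = (605 + 55 + 130 + 760 + 180) = 1,730. DTI: 1,730 ÷ 3,850 = 44.9%, over the 43% base limit.
Reserves: 6,160 ÷ 760 = 8.1 months (meets 4-month minimum)
DTI 44.9% is within the 43%–46% exception band; checking compensating factors.
Reserves 8.1 ≥ 6 months; credit score 790 ≥ 680.
Both compensating conditions met → exception applies.

Approved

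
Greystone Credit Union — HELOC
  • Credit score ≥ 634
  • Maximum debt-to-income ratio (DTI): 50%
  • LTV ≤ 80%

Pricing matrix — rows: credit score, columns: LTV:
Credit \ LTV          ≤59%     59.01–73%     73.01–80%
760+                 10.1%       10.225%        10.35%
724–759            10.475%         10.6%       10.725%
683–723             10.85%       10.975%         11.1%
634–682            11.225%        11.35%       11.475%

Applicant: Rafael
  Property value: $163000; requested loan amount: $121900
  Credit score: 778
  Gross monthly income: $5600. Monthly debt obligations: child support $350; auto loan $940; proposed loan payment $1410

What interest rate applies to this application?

10.35%

Credit score 778 ≥ 634; Total monthly debts = (350 + 940 + 1,410) = 2,700. Debt-to-income = 2,700/5,600 = 48.2% — meets 50% limit
LTV: 121,900 ÷ 163,000 = 74.8%, within 80% cap
Row: 778 falls in 760+. Column: 74.8% falls in 73.01–80%. Rate = 10.35%.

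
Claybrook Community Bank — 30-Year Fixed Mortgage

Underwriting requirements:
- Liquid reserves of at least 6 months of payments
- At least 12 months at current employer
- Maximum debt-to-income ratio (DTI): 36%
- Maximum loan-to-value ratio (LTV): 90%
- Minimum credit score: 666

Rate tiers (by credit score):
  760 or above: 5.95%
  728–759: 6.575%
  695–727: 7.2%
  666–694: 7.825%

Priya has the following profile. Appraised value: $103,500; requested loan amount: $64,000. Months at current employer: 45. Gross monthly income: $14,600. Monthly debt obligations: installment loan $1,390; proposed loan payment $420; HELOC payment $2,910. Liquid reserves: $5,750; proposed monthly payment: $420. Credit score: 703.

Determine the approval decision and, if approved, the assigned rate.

Credit score 703 ≥ 666 (meets minimum)
Reserves = 5,750/420 = 13.7 months ≥ 6
Total monthly debts = (1,390 + 420 + 2,910) = 4,720. Debt-to-income = 4,720/14,600 = 32.3% — meets 36% limit
Employment 45 ≥ 12 months
LTV: 64,000 ÷ 103,500 = 61.8%, within 90% cap
All requirements met. Score 703 falls in the 695–727 tier → 7.2%.

Approved at 7.2%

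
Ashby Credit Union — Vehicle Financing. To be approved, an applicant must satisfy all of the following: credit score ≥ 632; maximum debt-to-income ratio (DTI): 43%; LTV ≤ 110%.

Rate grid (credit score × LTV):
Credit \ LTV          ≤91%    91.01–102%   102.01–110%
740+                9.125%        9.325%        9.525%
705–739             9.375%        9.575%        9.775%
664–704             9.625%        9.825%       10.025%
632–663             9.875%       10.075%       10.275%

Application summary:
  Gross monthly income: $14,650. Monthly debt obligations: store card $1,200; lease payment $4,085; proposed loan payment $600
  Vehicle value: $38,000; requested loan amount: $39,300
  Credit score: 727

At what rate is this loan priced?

Credit score 727 ≥ 632; Total monthly debts = (1,200 + 4,085 + 600) = 5,885. Debt-to-income = 5,885/14,650 = 40.2% — meets 43% limit
LTV = 39,300/38,000 = 103.4% ≤ 110%
Row: 727 falls in 705–739. Column: 103.4% falls in 102.01–110%. Rate = 9.775%.

9.775%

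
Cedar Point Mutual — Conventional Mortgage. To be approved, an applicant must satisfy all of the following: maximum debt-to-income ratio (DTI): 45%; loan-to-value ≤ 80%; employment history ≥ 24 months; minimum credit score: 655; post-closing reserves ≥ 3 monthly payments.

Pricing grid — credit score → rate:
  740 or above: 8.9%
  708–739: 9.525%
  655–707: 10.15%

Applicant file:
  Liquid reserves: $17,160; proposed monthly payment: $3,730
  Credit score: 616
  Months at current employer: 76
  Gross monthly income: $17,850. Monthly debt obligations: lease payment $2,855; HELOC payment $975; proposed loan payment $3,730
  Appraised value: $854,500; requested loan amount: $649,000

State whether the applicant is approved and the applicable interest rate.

Credit score 616 < 655 (below minimum)
Reserves: 17,160 ÷ 3,730 = 4.6 months (meets 3-month minimum)
Loan-to-value = 649,000/854,500 = 76% — pass (80% max)
Employment 76 ≥ 24 months
Total monthly debts = (2,855 + 975 + 3,730) = 7,560. Debt-to-income = 7,560/17,850 = 42.4% — meets 45% limit
Not all requirements met → denied.

Denied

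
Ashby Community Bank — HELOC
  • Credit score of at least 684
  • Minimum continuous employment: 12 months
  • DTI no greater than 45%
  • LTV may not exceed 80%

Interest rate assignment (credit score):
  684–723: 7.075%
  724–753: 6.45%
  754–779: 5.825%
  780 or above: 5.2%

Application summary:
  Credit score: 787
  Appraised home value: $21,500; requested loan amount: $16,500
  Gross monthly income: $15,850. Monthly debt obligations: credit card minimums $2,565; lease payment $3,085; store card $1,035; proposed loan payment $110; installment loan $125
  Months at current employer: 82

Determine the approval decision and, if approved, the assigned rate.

Credit score 787 ≥ 684 (meets minimum)
Loan-to-value = 16,500/21,500 = 76.7% — pass (80% max)
Total monthly debts = (2,565 + 3,085 + 1,035 + 110 + 125) = 6,920. DTI = 6,920/15,850 = 43.7% ≤ 45%
Employment 82 ≥ 12 months
All requirements met. Score 787 falls in the 780 or above tier → 5.2%.

Approved at 5.2%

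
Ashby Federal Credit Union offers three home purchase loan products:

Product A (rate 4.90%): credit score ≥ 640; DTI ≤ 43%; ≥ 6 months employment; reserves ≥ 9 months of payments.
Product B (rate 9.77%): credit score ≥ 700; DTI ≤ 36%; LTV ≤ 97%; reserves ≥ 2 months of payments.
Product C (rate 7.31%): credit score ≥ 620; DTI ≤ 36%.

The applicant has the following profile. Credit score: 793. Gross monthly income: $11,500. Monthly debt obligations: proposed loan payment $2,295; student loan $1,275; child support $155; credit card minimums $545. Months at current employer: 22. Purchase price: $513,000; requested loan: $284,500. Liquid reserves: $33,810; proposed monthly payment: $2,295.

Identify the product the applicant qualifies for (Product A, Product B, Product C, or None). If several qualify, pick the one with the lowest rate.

Product A

Total debts = (2,295 + 1,275 + 155 + 545) = 4,270; DTI = 4,270/11,500 = 37.1%.
LTV = 284,500/513,000 = 55.5%.
Reserves = 33,810/2,295 = 14.7 months.
Product A: score 793 ≥ 640; DTI 37.1% ≤ 43%; employment 22 ≥ 6 mo; reserves 14.7 ≥ 9 mo → qualifies.
Product B: score 793 ≥ 700; DTI 37.1% > 36%; LTV 55.5% ≤ 97%; reserves 14.7 ≥ 2 mo → does not qualify.
Product C: score 793 ≥ 620; DTI 37.1% > 36% → does not qualify.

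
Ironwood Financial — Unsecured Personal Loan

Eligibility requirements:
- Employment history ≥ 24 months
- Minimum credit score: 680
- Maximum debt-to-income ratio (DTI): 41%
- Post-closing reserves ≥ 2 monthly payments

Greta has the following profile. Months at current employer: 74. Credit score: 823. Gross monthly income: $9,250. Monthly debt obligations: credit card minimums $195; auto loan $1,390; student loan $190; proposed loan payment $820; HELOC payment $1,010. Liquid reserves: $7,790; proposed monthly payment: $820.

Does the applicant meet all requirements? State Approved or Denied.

Employment 74 ≥ 24 months
Credit score 823 ≥ 680 (meets)
Total monthly debts = (195 + 1,390 + 190 + 820 + 1,010) = 3,605. DTI: 3,605 ÷ 9,250 = 39%, within the 41% cap
Liquid reserves cover 7,790/820 = 9.5 months — ≥ 2 required
All criteria satisfied.

Approved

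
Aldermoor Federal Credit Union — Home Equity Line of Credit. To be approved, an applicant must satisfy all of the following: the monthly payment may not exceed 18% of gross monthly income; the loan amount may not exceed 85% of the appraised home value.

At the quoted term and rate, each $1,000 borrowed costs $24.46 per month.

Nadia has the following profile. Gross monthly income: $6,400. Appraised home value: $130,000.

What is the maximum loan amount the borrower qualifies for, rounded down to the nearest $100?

$47,000

Payment cap: 18% × $6,400 = $1,152/month.
At $24.46 per $1,000, that supports 1,152/24.46 × 1,000 ≈ $47,097 → $47,000.
LTV cap: 85% × $130,000 = $110,500 → $110,500.
Binding constraint: payment-to-income.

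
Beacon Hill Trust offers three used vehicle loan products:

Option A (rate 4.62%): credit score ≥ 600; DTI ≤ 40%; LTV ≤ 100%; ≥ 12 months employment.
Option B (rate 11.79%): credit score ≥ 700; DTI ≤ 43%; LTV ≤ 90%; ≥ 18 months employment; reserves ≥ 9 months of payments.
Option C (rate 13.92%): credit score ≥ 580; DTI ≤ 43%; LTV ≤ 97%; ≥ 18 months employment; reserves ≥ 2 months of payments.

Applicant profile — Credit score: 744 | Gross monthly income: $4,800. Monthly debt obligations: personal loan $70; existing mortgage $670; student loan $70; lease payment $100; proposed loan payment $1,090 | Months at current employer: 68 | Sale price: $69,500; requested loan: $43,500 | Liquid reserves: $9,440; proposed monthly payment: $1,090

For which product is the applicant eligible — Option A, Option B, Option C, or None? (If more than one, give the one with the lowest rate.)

Option C

Total debts = (70 + 670 + 70 + 100 + 1,090) = 2,000; DTI = 2,000/4,800 = 41.7%.
LTV = 43,500/69,500 = 62.6%.
Reserves = 9,440/1,090 = 8.7 months.
Option A: score 744 ≥ 600; DTI 41.7% > 40%; LTV 62.6% ≤ 100%; employment 68 ≥ 12 mo → does not qualify.
Option B: score 744 ≥ 700; DTI 41.7% ≤ 43%; LTV 62.6% ≤ 90%; employment 68 ≥ 18 mo; reserves 8.7 < 9 mo → does not qualify.
Option C: score 744 ≥ 580; DTI 41.7% ≤ 43%; LTV 62.6% ≤ 97%; employment 68 ≥ 18 mo; reserves 8.7 ≥ 2 mo → qualifies.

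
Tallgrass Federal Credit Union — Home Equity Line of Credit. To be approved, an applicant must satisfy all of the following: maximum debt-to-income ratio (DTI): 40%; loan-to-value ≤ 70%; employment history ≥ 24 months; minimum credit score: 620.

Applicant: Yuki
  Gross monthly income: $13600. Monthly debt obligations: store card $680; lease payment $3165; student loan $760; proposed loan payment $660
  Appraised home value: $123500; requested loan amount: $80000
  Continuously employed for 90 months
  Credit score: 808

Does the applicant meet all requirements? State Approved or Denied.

Approved

Total monthly debts = (680 + 3,165 + 760 + 660) = 5,265. DTI = 5,265/13,600 = 38.7% ≤ 40%
Loan-to-value = 80,000/123,500 = 64.8% — pass (70% max)
Employment 90 ≥ 24 months
Credit score 808 ≥ 620 (meets)
All criteria satisfied.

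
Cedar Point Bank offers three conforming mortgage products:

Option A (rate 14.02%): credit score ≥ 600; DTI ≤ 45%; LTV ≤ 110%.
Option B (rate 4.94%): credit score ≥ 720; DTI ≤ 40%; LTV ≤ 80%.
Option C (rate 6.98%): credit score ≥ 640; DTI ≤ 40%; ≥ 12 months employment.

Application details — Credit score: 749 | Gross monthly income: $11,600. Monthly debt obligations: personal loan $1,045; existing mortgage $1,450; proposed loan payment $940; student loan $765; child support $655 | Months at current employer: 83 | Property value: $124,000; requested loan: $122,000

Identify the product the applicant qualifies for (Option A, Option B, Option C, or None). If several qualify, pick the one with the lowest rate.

Total debts = (1,045 + 1,450 + 940 + 765 + 655) = 4,855; DTI = 4,855/11,600 = 41.9%.
LTV = 122,000/124,000 = 98.4%.
Option A: score 749 ≥ 600; DTI 41.9% ≤ 45%; LTV 98.4% ≤ 110% → qualifies.
Option B: score 749 ≥ 720; DTI 41.9% > 40%; LTV 98.4% > 80% → does not qualify.
Option C: score 749 ≥ 640; DTI 41.9% > 40%; employment 83 ≥ 12 mo → does not qualify.

Option A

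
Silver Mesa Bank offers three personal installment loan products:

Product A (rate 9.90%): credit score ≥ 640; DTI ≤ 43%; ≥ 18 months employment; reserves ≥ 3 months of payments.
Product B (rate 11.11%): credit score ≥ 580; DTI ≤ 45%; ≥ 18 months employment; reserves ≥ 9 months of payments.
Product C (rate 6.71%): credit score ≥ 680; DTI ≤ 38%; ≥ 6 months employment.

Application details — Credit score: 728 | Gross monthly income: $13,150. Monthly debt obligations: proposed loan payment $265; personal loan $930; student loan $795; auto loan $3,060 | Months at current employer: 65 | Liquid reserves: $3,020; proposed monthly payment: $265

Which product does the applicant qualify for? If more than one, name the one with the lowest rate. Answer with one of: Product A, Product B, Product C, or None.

Product A

Total debts = (265 + 930 + 795 + 3,060) = 5,050; DTI = 5,050/13,150 = 38.4%.
Reserves = 3,020/265 = 11.4 months.
Product A: score 728 ≥ 640; DTI 38.4% ≤ 43%; employment 65 ≥ 18 mo; reserves 11.4 ≥ 3 mo → qualifies.
Product B: score 728 ≥ 580; DTI 38.4% ≤ 45%; employment 65 ≥ 18 mo; reserves 11.4 ≥ 9 mo → qualifies.
Product C: score 728 ≥ 680; DTI 38.4% > 38%; employment 65 ≥ 6 mo → does not qualify.
Qualifying: Product A, Product B. Lowest rate is 9.90% → Product A.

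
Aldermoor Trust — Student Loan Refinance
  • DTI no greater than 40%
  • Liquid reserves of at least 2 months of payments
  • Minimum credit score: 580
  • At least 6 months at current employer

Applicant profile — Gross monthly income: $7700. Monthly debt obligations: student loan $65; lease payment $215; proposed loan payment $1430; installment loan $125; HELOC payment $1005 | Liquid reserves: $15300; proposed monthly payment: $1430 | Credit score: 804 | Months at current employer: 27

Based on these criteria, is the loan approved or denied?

Approved

Total monthly debts = (65 + 215 + 1,430 + 125 + 1,005) = 2,840. DTI = 2,840/7,700 = 36.9% ≤ 40%
Reserves: 15,300 ÷ 1,430 = 10.7 months (meets 2-month minimum)
Credit score 804 ≥ 580 (meets)
Employment 27 ≥ 6 months
All criteria satisfied.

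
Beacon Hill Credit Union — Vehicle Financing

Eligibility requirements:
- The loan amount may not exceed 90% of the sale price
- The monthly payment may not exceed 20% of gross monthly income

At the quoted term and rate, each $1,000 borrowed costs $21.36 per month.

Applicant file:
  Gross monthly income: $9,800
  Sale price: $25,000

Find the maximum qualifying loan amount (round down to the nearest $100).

Payment cap: 20% × $9,800 = $1,960/month.
At $21.36 per $1,000, that supports 1,960/21.36 × 1,000 ≈ $91,760 → $91,700.
LTV cap: 90% × $25,000 = $22,500 → $22,500.
Binding constraint: loan-to-value.

$22,500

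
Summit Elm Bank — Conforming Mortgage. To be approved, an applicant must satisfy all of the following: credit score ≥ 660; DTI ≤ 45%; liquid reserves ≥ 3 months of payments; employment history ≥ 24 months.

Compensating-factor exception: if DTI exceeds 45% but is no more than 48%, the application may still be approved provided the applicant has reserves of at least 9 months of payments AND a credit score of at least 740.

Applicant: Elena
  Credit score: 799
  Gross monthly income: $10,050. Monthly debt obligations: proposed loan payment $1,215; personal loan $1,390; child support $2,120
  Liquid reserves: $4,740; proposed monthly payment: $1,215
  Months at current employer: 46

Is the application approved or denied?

Credit score 799 ≥ 660 (meets base)
Total debts = (1,215 + 1,390 + 2,120) = 4,725. DTI = 4,725/10,050 = 47% > 45% — standard DTI limit exceeded.
Reserves: 4,740 ÷ 1,215 = 3.9 months (meets 3-month minimum)
Employment 46 ≥ 24 months
DTI 47% is within the 45%–48% exception band; checking compensating factors.
Override check — reserves: 3.9 mo (short of 9); score: 799 (ok).
Override conditions not both satisfied; exception does not apply.

Denied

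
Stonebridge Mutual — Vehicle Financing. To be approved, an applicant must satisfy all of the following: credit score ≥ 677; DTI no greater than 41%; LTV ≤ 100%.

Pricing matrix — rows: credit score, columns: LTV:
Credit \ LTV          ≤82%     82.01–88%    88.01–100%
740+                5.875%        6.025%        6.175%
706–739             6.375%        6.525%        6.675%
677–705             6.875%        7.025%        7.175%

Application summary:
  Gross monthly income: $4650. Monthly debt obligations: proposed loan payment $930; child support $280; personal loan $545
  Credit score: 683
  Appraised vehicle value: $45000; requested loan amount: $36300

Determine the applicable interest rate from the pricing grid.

6.875%

Credit score 683 ≥ 677; Total monthly debts = (930 + 280 + 545) = 1,755. DTI: 1,755 ÷ 4,650 = 37.7%, within the 41% cap
LTV = 36,300/45,000 = 80.7% ≤ 100%
Credit 683 → row 677–705; LTV 80.7% → column ≤82%. Grid cell → 6.875%.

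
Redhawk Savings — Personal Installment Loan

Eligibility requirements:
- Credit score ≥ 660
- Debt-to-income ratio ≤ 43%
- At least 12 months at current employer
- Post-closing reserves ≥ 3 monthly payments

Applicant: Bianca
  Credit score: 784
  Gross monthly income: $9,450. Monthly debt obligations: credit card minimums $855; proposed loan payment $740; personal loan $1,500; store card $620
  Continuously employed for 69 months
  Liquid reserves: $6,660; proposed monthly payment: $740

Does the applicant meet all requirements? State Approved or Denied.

Credit score 784 ≥ 660 (meets)
Total monthly debts = (855 + 740 + 1,500 + 620) = 3,715. Debt-to-income = 3,715/9,450 = 39.3% — meets 43% limit
Employment 69 ≥ 12 months
Reserves = 6,660/740 = 9.0 months ≥ 3
All criteria satisfied.

Approved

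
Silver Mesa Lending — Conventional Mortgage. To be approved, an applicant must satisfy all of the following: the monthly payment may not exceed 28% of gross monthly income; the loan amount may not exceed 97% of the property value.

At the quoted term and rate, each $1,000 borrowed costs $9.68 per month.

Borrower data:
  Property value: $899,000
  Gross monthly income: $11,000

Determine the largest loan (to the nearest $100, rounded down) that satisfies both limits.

$318,100

Payment cap: 28% × $11,000 = $3,080/month.
At $9.68 per $1,000, that supports 3,080/9.68 × 1,000 ≈ $318,181 → $318,100.
LTV cap: 97% × $899,000 = $872,030 → $872,000.
Binding constraint: payment-to-income.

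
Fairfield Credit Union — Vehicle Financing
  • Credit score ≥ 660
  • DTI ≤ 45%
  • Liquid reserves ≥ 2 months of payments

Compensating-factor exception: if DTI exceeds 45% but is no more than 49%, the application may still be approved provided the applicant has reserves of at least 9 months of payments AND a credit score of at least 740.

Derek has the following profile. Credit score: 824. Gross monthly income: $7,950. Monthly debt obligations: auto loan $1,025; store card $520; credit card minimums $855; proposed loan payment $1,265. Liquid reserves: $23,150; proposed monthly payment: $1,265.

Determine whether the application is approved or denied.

Credit score 824 ≥ 660 (meets base)
Total debts = (1,025 + 520 + 855 + 1,265) = 3,665. DTI: 3,665 ÷ 7,950 = 46.1%, over the 45% base limit.
Liquid reserves cover 23,150/1,265 = 18.3 months — ≥ 2 required
46.1% falls in the override range (45%–49%), so the compensating-factor test applies.
Reserves 18.3 ≥ 9 months; credit score 824 ≥ 740.
Both compensating conditions met → exception applies.

Approved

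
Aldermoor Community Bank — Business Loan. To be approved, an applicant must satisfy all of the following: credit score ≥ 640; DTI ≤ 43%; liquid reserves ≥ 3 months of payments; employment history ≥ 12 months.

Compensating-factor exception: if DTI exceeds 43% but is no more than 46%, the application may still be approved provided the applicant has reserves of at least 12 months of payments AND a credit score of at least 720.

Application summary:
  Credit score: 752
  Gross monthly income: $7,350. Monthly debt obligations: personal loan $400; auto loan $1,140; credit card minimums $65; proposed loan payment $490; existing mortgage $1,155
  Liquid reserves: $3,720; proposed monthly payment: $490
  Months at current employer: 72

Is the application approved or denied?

Denied

Credit score 752 ≥ 640 (meets base)
Total debts = (400 + 1,140 + 65 + 490 + 1,155) = 3,250. DTI = 3,250/7,350 = 44.2% > 43% — standard DTI limit exceeded.
Liquid reserves cover 3,720/490 = 7.6 months — ≥ 3 required
Employment 72 ≥ 12 months
44.2% falls in the override range (43%–46%), so the compensating-factor test applies.
Reserves 7.6 < 12 months; credit score 752 ≥ 720.
Compensating-factor requirement not fully met.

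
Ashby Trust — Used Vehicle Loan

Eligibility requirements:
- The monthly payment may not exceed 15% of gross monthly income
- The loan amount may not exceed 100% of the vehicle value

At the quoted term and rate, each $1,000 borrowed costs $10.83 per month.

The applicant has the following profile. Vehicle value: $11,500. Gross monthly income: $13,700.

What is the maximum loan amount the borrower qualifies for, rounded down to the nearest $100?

$11,500

Payment cap: 15% × $13,700 = $2,055/month.
At $10.83 per $1,000, that supports 2,055/10.83 × 1,000 ≈ $189,750 → $189,700.
LTV cap: 100% × $11,500 = $11,500 → $11,500.
Binding constraint: loan-to-value.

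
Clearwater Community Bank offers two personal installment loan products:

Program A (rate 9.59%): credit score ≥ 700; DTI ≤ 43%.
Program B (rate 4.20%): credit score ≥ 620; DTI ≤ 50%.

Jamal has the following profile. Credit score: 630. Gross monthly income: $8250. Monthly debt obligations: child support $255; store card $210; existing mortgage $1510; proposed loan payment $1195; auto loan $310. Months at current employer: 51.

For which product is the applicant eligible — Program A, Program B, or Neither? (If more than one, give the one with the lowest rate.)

Program B

Total debts = (255 + 210 + 1,510 + 1,195 + 310) = 3,480; DTI = 3,480/8,250 = 42.2%.
Program A: score 630 < 700; DTI 42.2% ≤ 43% → does not qualify.
Program B: score 630 ≥ 620; DTI 42.2% ≤ 50% → qualifies.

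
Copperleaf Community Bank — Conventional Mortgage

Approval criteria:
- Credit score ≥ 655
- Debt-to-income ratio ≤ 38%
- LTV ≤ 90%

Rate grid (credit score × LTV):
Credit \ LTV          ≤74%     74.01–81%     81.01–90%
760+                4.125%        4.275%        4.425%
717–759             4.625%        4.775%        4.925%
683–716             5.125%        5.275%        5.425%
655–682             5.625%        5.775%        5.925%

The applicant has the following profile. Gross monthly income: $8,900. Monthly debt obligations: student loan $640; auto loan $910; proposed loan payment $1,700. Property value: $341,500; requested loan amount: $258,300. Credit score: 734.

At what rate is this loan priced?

Credit score 734 ≥ 655; Total monthly debts = (640 + 910 + 1,700) = 3,250. DTI: 3,250 ÷ 8,900 = 36.5%, within the 38% cap
LTV = 258,300/341,500 = 75.6% ≤ 90%
Credit 734 → row 717–759; LTV 75.6% → column 74.01–81%. Grid cell → 4.775%.

4.775%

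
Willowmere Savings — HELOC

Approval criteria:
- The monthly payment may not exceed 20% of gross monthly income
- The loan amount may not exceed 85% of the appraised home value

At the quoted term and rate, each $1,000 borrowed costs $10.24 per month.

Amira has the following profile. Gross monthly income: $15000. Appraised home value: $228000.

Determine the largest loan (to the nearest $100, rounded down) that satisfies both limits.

$193,800

Payment cap: 20% × $15,000 = $3,000/month.
At $10.24 per $1,000, that supports 3,000/10.24 × 1,000 ≈ $292,968 → $292,900.
LTV cap: 85% × $228,000 = $193,800 → $193,800.
Binding constraint: loan-to-value.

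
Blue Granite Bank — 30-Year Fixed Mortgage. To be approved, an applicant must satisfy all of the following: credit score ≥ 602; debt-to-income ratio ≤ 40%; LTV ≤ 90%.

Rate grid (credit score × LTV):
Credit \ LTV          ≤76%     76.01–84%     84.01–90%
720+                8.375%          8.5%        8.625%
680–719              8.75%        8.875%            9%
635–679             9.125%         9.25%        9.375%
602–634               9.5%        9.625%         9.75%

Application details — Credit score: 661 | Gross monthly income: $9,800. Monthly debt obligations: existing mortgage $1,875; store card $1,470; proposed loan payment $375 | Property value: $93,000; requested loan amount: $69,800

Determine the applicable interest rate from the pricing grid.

9.125%

Credit score 661 ≥ 602; Total monthly debts = (1,875 + 1,470 + 375) = 3,720. DTI = 3,720/9,800 = 38% ≤ 40%
LTV: 69,800 ÷ 93,000 = 75.1%, within 90% cap
Row: 661 falls in 635–679. Column: 75.1% falls in ≤76%. Rate = 9.125%.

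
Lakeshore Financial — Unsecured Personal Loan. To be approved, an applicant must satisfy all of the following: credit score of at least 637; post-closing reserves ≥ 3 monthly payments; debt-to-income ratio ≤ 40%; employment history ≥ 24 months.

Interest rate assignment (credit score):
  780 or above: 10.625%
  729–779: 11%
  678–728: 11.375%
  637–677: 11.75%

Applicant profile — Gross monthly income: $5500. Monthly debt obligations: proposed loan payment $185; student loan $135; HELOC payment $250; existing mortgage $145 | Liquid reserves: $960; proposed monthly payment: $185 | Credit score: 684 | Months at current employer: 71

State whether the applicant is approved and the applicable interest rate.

Credit score 684 ≥ 637 (meets minimum)
Employment 71 ≥ 24 months
Total monthly debts = (185 + 135 + 250 + 145) = 715. Debt-to-income = 715/5,500 = 13% — meets 40% limit
Liquid reserves cover 960/185 = 5.2 months — ≥ 3 required
All requirements met. Score 684 falls in the 678–728 tier → 11.375%.

Approved at 11.375%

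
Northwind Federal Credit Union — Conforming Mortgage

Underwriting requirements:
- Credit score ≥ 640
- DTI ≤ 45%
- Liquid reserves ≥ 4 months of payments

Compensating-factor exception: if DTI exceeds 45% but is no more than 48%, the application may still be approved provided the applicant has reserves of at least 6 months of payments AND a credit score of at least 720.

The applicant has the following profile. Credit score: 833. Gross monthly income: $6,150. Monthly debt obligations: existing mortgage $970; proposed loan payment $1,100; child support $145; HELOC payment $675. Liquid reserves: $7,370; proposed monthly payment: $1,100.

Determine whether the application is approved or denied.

Approved

Credit score 833 ≥ 640 (meets base)
Total debts = (970 + 1,100 + 145 + 675) = 2,890. DTI = 2,890/6,150 = 47% > 45% — standard DTI limit exceeded.
Liquid reserves cover 7,370/1,100 = 6.7 months — ≥ 4 required
DTI 47% is within the 45%–48% exception band; checking compensating factors.
Reserves 6.7 ≥ 6 months; credit score 833 ≥ 720.
Both override conditions satisfied; DTI exception granted.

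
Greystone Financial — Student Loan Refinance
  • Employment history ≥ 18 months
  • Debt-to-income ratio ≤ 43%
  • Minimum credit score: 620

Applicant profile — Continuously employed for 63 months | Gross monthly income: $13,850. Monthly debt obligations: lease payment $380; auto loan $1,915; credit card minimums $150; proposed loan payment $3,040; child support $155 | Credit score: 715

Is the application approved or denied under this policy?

Approved

Employment 63 ≥ 18 months
Total monthly debts = (380 + 1,915 + 150 + 3,040 + 155) = 5,640. DTI = 5,640/13,850 = 40.7% ≤ 43%
Credit score 715 ≥ 620 (meets)
All criteria satisfied.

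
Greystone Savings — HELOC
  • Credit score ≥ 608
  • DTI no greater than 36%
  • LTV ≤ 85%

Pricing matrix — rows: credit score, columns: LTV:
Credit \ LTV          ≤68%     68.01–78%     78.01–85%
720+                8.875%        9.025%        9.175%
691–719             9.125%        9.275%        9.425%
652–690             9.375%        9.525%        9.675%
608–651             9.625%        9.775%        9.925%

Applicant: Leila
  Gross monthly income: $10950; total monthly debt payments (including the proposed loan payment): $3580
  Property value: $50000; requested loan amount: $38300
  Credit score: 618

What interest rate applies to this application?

9.775%

Credit score 618 ≥ 608; DTI: 3,580 ÷ 10,950 = 32.7%, within the 36% cap
LTV: 38,300 ÷ 50,000 = 76.6%, within 85% cap
Score 618 is in the 608–651 band; LTV 76.6% is in the 68.01–78% band → 9.775%.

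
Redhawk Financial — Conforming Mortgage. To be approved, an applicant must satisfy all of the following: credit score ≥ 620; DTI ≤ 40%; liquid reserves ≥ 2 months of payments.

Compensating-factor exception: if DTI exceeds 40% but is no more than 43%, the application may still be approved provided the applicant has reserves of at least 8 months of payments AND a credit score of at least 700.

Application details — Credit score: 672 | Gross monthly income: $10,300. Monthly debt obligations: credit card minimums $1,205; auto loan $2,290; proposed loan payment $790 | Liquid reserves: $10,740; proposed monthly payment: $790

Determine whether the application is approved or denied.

Credit score 672 ≥ 620 (meets base)
Total debts = (1,205 + 2,290 + 790) = 4,285. DTI = 4,285/10,300 = 41.6% > 40% — standard DTI limit exceeded.
Reserves = 10,740/790 = 13.6 months ≥ 2
41.6% falls in the override range (40%–43%), so the compensating-factor test applies.
Override check — reserves: 13.6 mo (ok); score: 672 (below 700).
Override conditions not both satisfied; exception does not apply.

Denied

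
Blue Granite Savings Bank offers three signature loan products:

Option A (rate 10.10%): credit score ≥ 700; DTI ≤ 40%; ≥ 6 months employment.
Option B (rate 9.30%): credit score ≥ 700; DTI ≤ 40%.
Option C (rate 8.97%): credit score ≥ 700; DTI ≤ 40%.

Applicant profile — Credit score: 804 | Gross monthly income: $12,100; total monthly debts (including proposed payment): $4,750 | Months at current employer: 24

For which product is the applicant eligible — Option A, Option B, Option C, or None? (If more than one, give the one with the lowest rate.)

Option C

DTI = 4,750/12,100 = 39.3%.
Option A: score 804 ≥ 700; DTI 39.3% ≤ 40%; employment 24 ≥ 6 mo → qualifies.
Option B: score 804 ≥ 700; DTI 39.3% ≤ 40% → qualifies.
Option C: score 804 ≥ 700; DTI 39.3% ≤ 40% → qualifies.
Qualifying: Option A, Option B, Option C. Lowest rate is 8.97% → Option C.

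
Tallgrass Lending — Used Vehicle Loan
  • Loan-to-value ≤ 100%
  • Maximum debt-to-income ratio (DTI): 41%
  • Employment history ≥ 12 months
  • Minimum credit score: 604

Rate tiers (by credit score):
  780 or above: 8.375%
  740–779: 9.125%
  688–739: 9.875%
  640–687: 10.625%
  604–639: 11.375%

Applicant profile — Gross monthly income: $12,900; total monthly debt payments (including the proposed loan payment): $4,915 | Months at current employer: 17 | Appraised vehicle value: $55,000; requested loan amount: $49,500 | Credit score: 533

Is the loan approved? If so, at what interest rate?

Credit score 533 < 604 (below minimum)
LTV = 49,500/55,000 = 90% ≤ 100%
DTI = 4,915/12,900 = 38.1% ≤ 41%
Employment 17 ≥ 12 months
Not all requirements met → denied.

Denied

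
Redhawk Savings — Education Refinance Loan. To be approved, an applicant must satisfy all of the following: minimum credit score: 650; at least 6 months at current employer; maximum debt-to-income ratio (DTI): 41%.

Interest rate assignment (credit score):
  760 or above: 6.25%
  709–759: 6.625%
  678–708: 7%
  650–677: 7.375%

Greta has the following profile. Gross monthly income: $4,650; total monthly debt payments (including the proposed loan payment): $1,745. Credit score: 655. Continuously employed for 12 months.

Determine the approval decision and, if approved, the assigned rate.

Credit score 655 ≥ 650 (meets minimum)
Employment 12 ≥ 6 months
Debt-to-income = 1,745/4,650 = 37.5% — meets 41% limit
All requirements met. Score 655 falls in the 650–677 tier → 7.375%.

Approved at 7.375%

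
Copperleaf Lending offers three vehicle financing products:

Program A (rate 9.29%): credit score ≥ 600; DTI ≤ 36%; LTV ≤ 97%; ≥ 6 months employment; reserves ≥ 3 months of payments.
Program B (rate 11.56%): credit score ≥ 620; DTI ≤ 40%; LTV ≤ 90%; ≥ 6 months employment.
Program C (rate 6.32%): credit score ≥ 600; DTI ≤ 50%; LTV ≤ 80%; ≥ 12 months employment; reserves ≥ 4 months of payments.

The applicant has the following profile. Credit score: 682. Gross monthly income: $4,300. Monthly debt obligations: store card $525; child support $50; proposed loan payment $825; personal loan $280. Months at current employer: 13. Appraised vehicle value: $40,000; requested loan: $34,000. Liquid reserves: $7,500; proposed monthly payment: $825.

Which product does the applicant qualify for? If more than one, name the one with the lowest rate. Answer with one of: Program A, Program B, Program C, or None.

Program B

Total debts = (525 + 50 + 825 + 280) = 1,680; DTI = 1,680/4,300 = 39.1%.
LTV = 34,000/40,000 = 85%.
Reserves = 7,500/825 = 9.1 months.
Program A: score 682 ≥ 600; DTI 39.1% > 36%; LTV 85% ≤ 97%; employment 13 ≥ 6 mo; reserves 9.1 ≥ 3 mo → does not qualify.
Program B: score 682 ≥ 620; DTI 39.1% ≤ 40%; LTV 85% ≤ 90%; employment 13 ≥ 6 mo → qualifies.
Program C: score 682 ≥ 600; DTI 39.1% ≤ 50%; LTV 85% > 80%; employment 13 ≥ 12 mo; reserves 9.1 ≥ 4 mo → does not qualify.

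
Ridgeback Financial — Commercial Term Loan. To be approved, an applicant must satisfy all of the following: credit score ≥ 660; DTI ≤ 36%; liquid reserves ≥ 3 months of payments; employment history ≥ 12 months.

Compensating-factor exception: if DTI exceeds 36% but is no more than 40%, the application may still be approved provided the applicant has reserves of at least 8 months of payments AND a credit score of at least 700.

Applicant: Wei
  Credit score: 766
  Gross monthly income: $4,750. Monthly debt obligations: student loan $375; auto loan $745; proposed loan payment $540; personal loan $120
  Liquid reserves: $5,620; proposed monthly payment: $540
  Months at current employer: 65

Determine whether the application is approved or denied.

Approved

Credit score 766 ≥ 660 (meets base)
Total debts = (375 + 745 + 540 + 120) = 1,780. DTI = 1,780/4,750 = 37.5% > 36% — standard DTI limit exceeded.
Reserves: 5,620 ÷ 540 = 10.4 months (meets 3-month minimum)
Employment 65 ≥ 12 months
37.5% falls in the override range (36%–40%), so the compensating-factor test applies.
Reserves 10.4 ≥ 8 months; credit score 766 ≥ 700.
Both override conditions satisfied; DTI exception granted.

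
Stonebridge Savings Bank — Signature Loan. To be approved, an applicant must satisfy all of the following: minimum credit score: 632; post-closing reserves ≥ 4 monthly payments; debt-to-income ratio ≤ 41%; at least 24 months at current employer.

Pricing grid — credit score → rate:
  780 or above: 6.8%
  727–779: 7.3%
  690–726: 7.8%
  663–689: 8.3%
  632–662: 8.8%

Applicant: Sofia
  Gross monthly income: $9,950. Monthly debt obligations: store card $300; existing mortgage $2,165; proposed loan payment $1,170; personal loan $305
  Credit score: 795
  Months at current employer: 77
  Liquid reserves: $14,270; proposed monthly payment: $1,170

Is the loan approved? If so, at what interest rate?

Credit score 795 ≥ 632 (meets minimum)
Reserves = 14,270/1,170 = 12.2 months ≥ 4
Total monthly debts = (300 + 2,165 + 1,170 + 305) = 3,940. Debt-to-income = 3,940/9,950 = 39.6% — meets 41% limit
Employment 77 ≥ 24 months
All requirements met. Score 795 falls in the 780 or above tier → 6.8%.

Approved at 6.8%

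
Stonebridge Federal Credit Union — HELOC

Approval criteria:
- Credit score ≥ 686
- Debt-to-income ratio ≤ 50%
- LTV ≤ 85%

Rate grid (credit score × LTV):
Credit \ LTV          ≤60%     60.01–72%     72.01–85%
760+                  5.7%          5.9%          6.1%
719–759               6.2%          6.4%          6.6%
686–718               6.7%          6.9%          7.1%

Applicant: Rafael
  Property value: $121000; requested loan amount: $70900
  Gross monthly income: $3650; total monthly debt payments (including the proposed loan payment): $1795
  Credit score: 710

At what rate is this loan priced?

6.7%

Credit score 710 ≥ 686; DTI = 1,795/3,650 = 49.2% ≤ 50%
LTV = 70,900/121,000 = 58.6% ≤ 85%
Score 710 is in the 686–718 band; LTV 58.6% is in the ≤60% band → 6.7%.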